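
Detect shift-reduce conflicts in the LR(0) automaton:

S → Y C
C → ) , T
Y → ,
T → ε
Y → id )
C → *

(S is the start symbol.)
No shift-reduce conflicts

A shift-reduce conflict occurs when an LR(0) state has both:
  - a complete (reduce) item [A → α .] (dot at the end), and
  - a shift item [B → β . c γ] (dot before a terminal).

Augment with S' → S and build the canonical LR(0) collection (I0 = CLOSURE({[S' → . S]}), then GOTO on every symbol after a dot until no new states appear). It has 11 states:
  I0: { [S → . Y C], [S' → . S], [Y → . ,], [Y → . id )] }  — shift
  I1: { [Y → , .] }  — reduce
  I2: { [S' → S .] }  — accept
  I3: { [C → . ) , T], [C → . *], [S → Y . C] }  — shift
  I4: { [Y → id . )] }  — shift
  I5: { [Y → id ) .] }  — reduce
  I6: { [C → ) . , T] }  — shift
  I7: { [C → * .] }  — reduce
  I8: { [S → Y C .] }  — reduce
  I9: { [C → ) , . T], [T → .] }  — reduce
  I10: { [C → ) , T .] }  — reduce

No state contains both a complete item and a shift item.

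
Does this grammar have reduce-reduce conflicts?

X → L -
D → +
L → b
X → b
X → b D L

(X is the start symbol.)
Yes — I3: [L → b .] vs [X → b .]

A reduce-reduce conflict occurs when an LR(0) state has two complete items [A → α .] and [B → β .] — both call for a reduction, and with no lookahead the parser cannot choose between them.

Augment with X' → X and build the canonical LR(0) collection (I0 = CLOSURE({[X' → . X]}), then GOTO on every symbol after a dot until no new states appear). It has 9 states:
  I0: { [L → . b], [X → . L -], [X → . b D L], [X → . b], [X' → . X] }  — shift
  I1: { [X → L . -] }  — shift
  I2: { [X' → X .] }  — accept
  I3: { [D → . +], [L → b .], [X → b . D L], [X → b .] }  — shift, 2 reduces
  I4: { [D → + .] }  — reduce
  I5: { [L → . b], [X → b D . L] }  — shift
  I6: { [X → b D L .] }  — reduce
  I7: { [L → b .] }  — reduce
  I8: { [X → L - .] }  — reduce

I3 contains complete items [L → b .], [X → b .] — reduce-reduce conflict.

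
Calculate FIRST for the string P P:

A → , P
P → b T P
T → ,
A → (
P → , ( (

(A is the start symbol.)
FIRST sets of the non-terminals involved (from the grammar, by fixed-point iteration):
  FIRST(P) = { ',', 'b' }

To compute FIRST(P P), process the symbols left to right:
Symbol P is a non-terminal. Add FIRST(P) \ {ε} = { ',', 'b' }
P is not nullable (ε ∉ FIRST(P)), so stop here.
FIRST(P P) = { ',', 'b' }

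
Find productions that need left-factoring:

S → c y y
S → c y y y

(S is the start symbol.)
Yes, S has productions with common prefix 'c y y'

Left-factoring is needed when two productions for the same non-terminal
share a common prefix on the right-hand side.

Productions for S:
  S → c y y
  S → c y y y

Found common prefix 'c y y' in productions for S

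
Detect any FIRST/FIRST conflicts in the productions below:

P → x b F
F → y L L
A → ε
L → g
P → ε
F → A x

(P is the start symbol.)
A FIRST/FIRST conflict occurs when two productions N → α and N → β for the same non-terminal have FIRST(α) ∩ FIRST(β) ≠ ∅ (with ε ∈ FIRST of a nullable right-hand side, so two nullable alternatives also conflict).

FIRST sets of the non-terminals at (or reachable through a nullable prefix from) the front of some alternative:
  FIRST(A) = { ε }

Productions for P:
  P → x b F: FIRST = { 'x' }
  P → ε: FIRST = { ε }
Productions for F:
  F → y L L: FIRST = { 'y' }
  F → A x: FIRST = { 'x' }
A, L have only one production, so no FIRST/FIRST conflict is possible there.

All alternatives of each non-terminal have pairwise disjoint FIRST sets.

Answer: No FIRST/FIRST conflicts.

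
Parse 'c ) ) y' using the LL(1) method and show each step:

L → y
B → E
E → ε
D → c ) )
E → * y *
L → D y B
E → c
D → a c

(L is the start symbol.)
Stack is shown with the top on the left.

Stack        Input      Action
------------------------------
L $          c ) ) y $  output L → D y B
D y B $      c ) ) y $  output D → c ) )
c ) ) y B $  c ) ) y $  match 'c'
) ) y B $    ) ) y $    match ')'
) y B $      ) y $      match ')'
y B $        y $        match 'y'
B $          $          output B → E
E $          $          output E → ε
$            $          accept

The string is accepted.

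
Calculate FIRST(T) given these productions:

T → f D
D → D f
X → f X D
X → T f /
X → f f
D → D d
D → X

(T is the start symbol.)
{ 'f' }

To compute FIRST(T), examine every production with T on the left-hand side, reading each right-hand side left to right until a non-nullable symbol is reached.

From T → f D:
  - f is a terminal: add 'f' and stop

Collecting: FIRST(T) = { 'f' }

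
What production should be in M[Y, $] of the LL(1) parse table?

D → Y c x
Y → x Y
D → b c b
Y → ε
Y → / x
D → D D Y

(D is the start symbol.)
To find M[Y, $], we find productions for Y where $ is in the predict set (PREDICT(N → α) = (FIRST(α) \ {ε}) ∪ (FOLLOW(N) if α ⇒* ε)).

Relevant sets:
  FOLLOW(Y) = { $, '/', 'b', 'c', 'x' }

Y → x Y: PREDICT = { 'x' }
Y → ε: PREDICT = { $, '/', 'b', 'c', 'x' }
  $ is in predict set, so this production goes in M[Y, $]
Y → / x: PREDICT = { '/' }

M[Y, $] = Y → ε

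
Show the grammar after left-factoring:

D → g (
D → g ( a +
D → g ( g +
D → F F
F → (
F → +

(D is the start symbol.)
Left-factoring transforms A → αβ₁ | αβ₂ into A → αA' and A' → β₁ | β₂
(α is the longest common prefix among the alternatives). Repeat until
no nonterminal has two alternatives with a common prefix.

Round 1: D has alternatives sharing prefix 'g ('. Introduce D': D → g ( D'
  Add: D' → ε
  Add: D' → a +
  Add: D' → g +

No remaining common prefixes — done.

Resulting grammar:
D → g ( D'
D' → ε
D' → a +
D' → g +
D → F F
F → (
F → +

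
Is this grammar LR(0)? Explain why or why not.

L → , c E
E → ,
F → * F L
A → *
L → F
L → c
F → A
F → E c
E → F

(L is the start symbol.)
No. Shift-reduce conflict between [A → * .] and [A → . *]

Augment with L' → L and build the canonical LR(0) collection (I0 = CLOSURE({[L' → . L]}), then GOTO on every symbol after a dot until no new states appear). It has 15 states:
  I0: { [A → . *], [E → . ,], [E → . F], [F → . * F L], [F → . A], [F → . E c], [L → . , c E], [L → . F], [L → . c], [L' → . L] }  — shift
  I1: { [A → * .], [A → . *], [E → . ,], [E → . F], [F → * . F L], [F → . * F L], [F → . A], [F → . E c] }  — shift, reduce
  I2: { [E → , .], [L → , . c E] }  — shift, reduce
  I3: { [F → A .] }  — reduce
  I4: { [F → E . c] }  — shift
  I5: { [E → F .], [L → F .] }  — 2 reduces
  I6: { [L' → L .] }  — accept
  I7: { [L → c .] }  — reduce
  I8: { [F → E c .] }  — reduce
  I9: { [A → . *], [E → . ,], [E → . F], [F → . * F L], [F → . A], [F → . E c], [L → , c . E] }  — shift
  I10: { [E → , .] }  — reduce
  I11: { [F → E . c], [L → , c E .] }  — shift, reduce
  I12: { [E → F .] }  — reduce
  I13: { [A → . *], [E → . ,], [E → . F], [E → F .], [F → * F . L], [F → . * F L], [F → . A], [F → . E c], [L → . , c E], [L → . F], [L → . c] }  — shift, reduce
  I14: { [F → * F L .] }  — reduce

Conflict in state I1:
  Shift-reduce conflict between [A → * .] and [A → . *]
So the grammar is NOT LR(0).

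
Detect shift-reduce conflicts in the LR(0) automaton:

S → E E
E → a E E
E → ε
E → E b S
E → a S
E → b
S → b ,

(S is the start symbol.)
Augment with S' → S and build the canonical LR(0) collection (I0 = CLOSURE({[S' → . S]}), then GOTO on every symbol after a dot until no new states appear). It has 13 states:
  I0: { [E → . E b S], [E → . a E E], [E → . a S], [E → . b], [E → .], [S → . E E], [S → . b ,], [S' → . S] }  — shift, reduce
  I1: { [E → . E b S], [E → . a E E], [E → . a S], [E → . b], [E → .], [E → E . b S], [S → E . E] }  — shift, reduce
  I2: { [S' → S .] }  — accept
  I3: { [E → . E b S], [E → . a E E], [E → . a S], [E → . b], [E → .], [E → a . E E], [E → a . S], [S → . E E], [S → . b ,] }  — shift, reduce
  I4: { [E → b .], [S → b . ,] }  — shift, reduce
  I5: { [S → b , .] }  — reduce
  I6: { [E → . E b S], [E → . a E E], [E → . a S], [E → . b], [E → .], [E → E . b S], [E → a E . E], [S → E . E] }  — shift, reduce
  I7: { [E → a S .] }  — reduce
  I8: { [E → E . b S], [E → a E E .], [S → E E .] }  — shift, 2 reduces
  I9: { [E → . E b S], [E → . a E E], [E → . a S], [E → . b], [E → .], [E → E b . S], [E → b .], [S → . E E], [S → . b ,] }  — shift, 2 reduces
  I10: { [E → E b S .] }  — reduce
  I11: { [E → . E b S], [E → . a E E], [E → . a S], [E → . b], [E → .], [E → E b . S], [S → . E E], [S → . b ,] }  — shift, reduce
  I12: { [E → E . b S], [S → E E .] }  — shift, reduce

I0 contains reduce item [E → .] and shift items [E → . a E E], [E → . a S], [E → . b], [S → . b ,] — shift-reduce conflict.
I1 contains reduce item [E → .] and shift items [E → E . b S], [E → . a E E], [E → . a S], [E → . b] — shift-reduce conflict.
I3 contains reduce item [E → .] and shift items [E → . a E E], [E → . a S], [E → . b], [S → . b ,] — shift-reduce conflict.
I4 contains reduce item [E → b .] and shift item [S → b . ,] — shift-reduce conflict.
I6 contains reduce item [E → .] and shift items [E → E . b S], [E → . a E E], [E → . a S], [E → . b] — shift-reduce conflict.
I8 contains reduce items [E → a E E .], [S → E E .] and shift item [E → E . b S] — shift-reduce conflict.
I9 contains reduce items [E → .], [E → b .] and shift items [E → . a E E], [E → . a S], [E → . b], [S → . b ,] — shift-reduce conflict.
I11 contains reduce item [E → .] and shift items [E → . a E E], [E → . a S], [E → . b], [S → . b ,] — shift-reduce conflict.
I12 contains reduce item [S → E E .] and shift item [E → E . b S] — shift-reduce conflict.

Answer: Yes — I0: [E → .] vs [E → . a E E]; I1: [E → .] vs [E → E . b S]; I3: [E → .] vs [E → . a E E]; I4: [E → b .] vs [S → b . ,]; I6: [E → .] vs [E → E . b S]; I8: [E → a E E .] vs [E → E . b S]; I9: [E → .] vs [E → . a E E]; I11: [E → .] vs [E → . a E E]; I12: [S → E E .] vs [E → E . b S]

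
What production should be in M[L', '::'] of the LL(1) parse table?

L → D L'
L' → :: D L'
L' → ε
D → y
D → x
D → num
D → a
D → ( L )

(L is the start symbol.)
To find M[L', '::'], we find productions for L' where '::' is in the predict set (PREDICT(N → α) = (FIRST(α) \ {ε}) ∪ (FOLLOW(N) if α ⇒* ε)).

Relevant sets:
  FOLLOW(L') = { $, ')' }

L' → :: D L': PREDICT = { '::' }
  '::' is in predict set, so this production goes in M[L', '::']
L' → ε: PREDICT = { $, ')' }

M[L', '::'] = L' → :: D L'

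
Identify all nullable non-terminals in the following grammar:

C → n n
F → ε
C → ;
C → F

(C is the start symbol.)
{ 'C', 'F' }

ε-productions: F → ε
So F is immediately nullable.
C → F: every symbol on the right is nullable, so C is nullable too.
Every non-terminal is now nullable.
Nullable = { 'C', 'F' }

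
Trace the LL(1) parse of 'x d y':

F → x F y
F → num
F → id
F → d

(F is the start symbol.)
LL(1) parsing maintains a stack (initially the start symbol over $) and the input. At each step: if the stack top is a terminal, match it against the current input token; if it is a non-terminal N, replace it with the RHS of M[N, lookahead] (the unique production whose predict set contains the lookahead).

Stack is shown with the top on the left.

Stack    Input    Action
------------------------
F $      x d y $  output F → x F y
x F y $  x d y $  match 'x'
F y $    d y $    output F → d
d y $    d y $    match 'd'
y $      y $      match 'y'
$        $        accept

The string is accepted.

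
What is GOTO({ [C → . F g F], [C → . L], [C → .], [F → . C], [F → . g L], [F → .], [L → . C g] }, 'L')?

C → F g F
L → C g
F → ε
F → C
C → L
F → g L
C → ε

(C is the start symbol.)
GOTO(I, 'L') = CLOSURE({ [A → αX.β] : [A → α.Xβ] ∈ I, X = 'L' })

Items with dot before 'L', with the dot advanced:
  [C → . L] → [C → L .]
Closure adds nothing (no advanced item has the dot before a non-terminal).

GOTO = { [C → L .] }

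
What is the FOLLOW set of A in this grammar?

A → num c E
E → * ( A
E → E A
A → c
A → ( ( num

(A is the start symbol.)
{ $, '(', 'c', 'num' }

A is the start symbol, so $ ∈ FOLLOW(A).
In E → * ( A: A is at the end, add FOLLOW(E)
In E → E A: A is at the end, add FOLLOW(E)

The FOLLOW sets referred to above (computed the same way, to a fixed point):
  FOLLOW(E) = { $, '(', 'c', 'num' }

Taking the union: FOLLOW(A) = { $, '(', 'c', 'num' }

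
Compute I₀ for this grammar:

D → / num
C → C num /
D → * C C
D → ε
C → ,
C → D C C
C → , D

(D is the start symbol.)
First, augment the grammar with D' → D
I₀ = CLOSURE({ [D' → . D] }):
  [D' → . D] has the dot before D: add [D → . / num], [D → . * C C], [D → .]
No further items can be added.

I₀ = { [D → . * C C], [D → . / num], [D → .], [D' → . D] }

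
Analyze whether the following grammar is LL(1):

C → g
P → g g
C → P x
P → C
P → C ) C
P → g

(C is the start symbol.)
No. Predict set conflict for C: { 'g' }

A grammar is LL(1) if for each non-terminal N with multiple productions, the predict sets of those productions are pairwise disjoint, where PREDICT(N → α) = (FIRST(α) \ {ε}) ∪ (FOLLOW(N) if α ⇒* ε).

Relevant sets:
  FIRST(P) = { 'g' }
  FIRST(C) = { 'g' }

For C:
  PREDICT(C → g) = { 'g' }
  PREDICT(C → P x) = { 'g' }
For P:
  PREDICT(P → g g) = { 'g' }
  PREDICT(P → C) = { 'g' }
  PREDICT(P → C ')' C) = { 'g' }
  PREDICT(P → g) = { 'g' }

Conflict found: Predict set conflict for C: { 'g' }
The grammar is NOT LL(1).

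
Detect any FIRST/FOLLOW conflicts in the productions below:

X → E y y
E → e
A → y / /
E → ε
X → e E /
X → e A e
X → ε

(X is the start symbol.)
No FIRST/FOLLOW conflicts.

A FIRST/FOLLOW conflict occurs when a non-terminal N has a nullable alternative N → β (β ⇒* ε) and another alternative N → α with FIRST(α) ∩ FOLLOW(N) ≠ ∅: on such a lookahead the parser cannot decide between expanding α and letting N vanish via β.

Nullable non-terminals: E, X.
FIRST sets used below: FIRST(E) = { 'e', ε }

E: nullable alternative(s) E → ε; FOLLOW(E) = { '/', 'y' }
  E → e: FIRST \ {ε} = { 'e' } — disjoint from FOLLOW(E)
  E → ε: FIRST \ {ε} = { } — this is the only nullable alternative, skip

X: nullable alternative(s) X → ε; FOLLOW(X) = { $ }
  X → E y y: FIRST \ {ε} = { 'e', 'y' } — disjoint from FOLLOW(X)
  X → e E /: FIRST \ {ε} = { 'e' } — disjoint from FOLLOW(X)
  X → e A e: FIRST \ {ε} = { 'e' } — disjoint from FOLLOW(X)
  X → ε: FIRST \ {ε} = { } — this is the only nullable alternative, skip

A has no nullable alternative, so no FIRST/FOLLOW check is needed there.

No FIRST/FOLLOW conflicts found.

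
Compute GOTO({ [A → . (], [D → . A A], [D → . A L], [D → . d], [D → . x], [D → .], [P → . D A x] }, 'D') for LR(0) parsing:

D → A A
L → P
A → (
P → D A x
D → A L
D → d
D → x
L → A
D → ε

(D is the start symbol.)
GOTO(I, 'D') = CLOSURE({ [A → αX.β] : [A → α.Xβ] ∈ I, X = 'D' })

Items with dot before 'D', with the dot advanced:
  [P → . D A x] → [P → D . A x]
Closure of the advanced items:
  [P → D . A x] has the dot before A: add [A → . (]

GOTO = { [A → . (], [P → D . A x] }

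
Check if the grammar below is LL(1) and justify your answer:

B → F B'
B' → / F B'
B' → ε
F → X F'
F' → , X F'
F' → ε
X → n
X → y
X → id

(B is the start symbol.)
Yes, the grammar is LL(1).

A grammar is LL(1) if for each non-terminal N with multiple productions, the predict sets of those productions are pairwise disjoint, where PREDICT(N → α) = (FIRST(α) \ {ε}) ∪ (FOLLOW(N) if α ⇒* ε).

Relevant sets:
  FOLLOW(B') = { $ }
  FOLLOW(F') = { $, '/' }

For B':
  PREDICT(B' → '/' F B') = { '/' }
  PREDICT(B' → ε) = { $ }
For F':
  PREDICT(F' → ',' X F') = { ',' }
  PREDICT(F' → ε) = { $, '/' }
For X:
  PREDICT(X → n) = { 'n' }
  PREDICT(X → y) = { 'y' }
  PREDICT(X → id) = { 'id' }
B, F have a single production, so nothing to check there.

All predict sets are disjoint. The grammar IS LL(1).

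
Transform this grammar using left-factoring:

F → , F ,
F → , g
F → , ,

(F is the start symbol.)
Left-factoring transforms A → αβ₁ | αβ₂ into A → αA' and A' → β₁ | β₂
(α is the longest common prefix among the alternatives). Repeat until
no nonterminal has two alternatives with a common prefix.

Round 1: F has alternatives sharing prefix ','. Introduce F': F → , F'
  Add: F' → F ,
  Add: F' → g
  Add: F' → ,

No remaining common prefixes — done.

Resulting grammar:
F → , F'
F' → F ,
F' → g
F' → ,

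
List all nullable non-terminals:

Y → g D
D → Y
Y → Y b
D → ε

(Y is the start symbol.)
{ 'D' }

A non-terminal is nullable if it can derive ε (the empty string): either it has an ε-production, or it has a production whose right-hand side consists entirely of nullable non-terminals.

ε-productions: D → ε
So D is immediately nullable.
No further non-terminal can be added: every production for the remaining non-terminals contains a terminal or a non-nullable non-terminal.
Nullable = { 'D' }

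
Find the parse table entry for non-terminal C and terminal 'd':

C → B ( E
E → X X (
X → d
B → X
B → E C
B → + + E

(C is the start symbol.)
C → B ( E

To find M[C, 'd'], we find productions for C where 'd' is in the predict set (PREDICT(N → α) = (FIRST(α) \ {ε}) ∪ (FOLLOW(N) if α ⇒* ε)).

Relevant sets:
  FIRST(B) = { '+', 'd' }

C → B ( E: PREDICT = { '+', 'd' }
  'd' is in predict set, so this production goes in M[C, 'd']

M[C, 'd'] = C → B ( E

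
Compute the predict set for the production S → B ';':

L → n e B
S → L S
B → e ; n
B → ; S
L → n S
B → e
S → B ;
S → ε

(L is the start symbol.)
{ ';', 'e' }

PREDICT(S → B ';') = (FIRST(RHS) \ {ε}) ∪ (FOLLOW(S) if ε ∈ FIRST(RHS), i.e. RHS ⇒* ε)
FIRST(B) = { ';', 'e' }
FIRST(B ';') = { ';', 'e' }
ε ∉ FIRST(B ';'), so FOLLOW(S) is not added.
PREDICT(S → B ';') = { ';', 'e' }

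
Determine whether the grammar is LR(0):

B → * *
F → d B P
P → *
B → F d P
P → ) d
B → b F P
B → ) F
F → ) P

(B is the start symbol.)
A grammar is LR(0) if no state in the canonical LR(0) collection has:
  - both a shift item (dot before a terminal) and a complete item (shift-reduce conflict), or
  - two or more complete items (reduce-reduce conflict; the accept item [B' → B .] counts as a complete item here).

Augment with B' → B and build the canonical LR(0) collection (I0 = CLOSURE({[B' → . B]}), then GOTO on every symbol after a dot until no new states appear). It has 21 states:
  I0: { [B → . ) F], [B → . * *], [B → . F d P], [B → . b F P], [B' → . B], [F → . ) P], [F → . d B P] }  — shift
  I1: { [B → ) . F], [F → ) . P], [F → . ) P], [F → . d B P], [P → . ) d], [P → . *] }  — shift
  I2: { [B → * . *] }  — shift
  I3: { [B' → B .] }  — accept
  I4: { [B → F . d P] }  — shift
  I5: { [B → b . F P], [F → . ) P], [F → . d B P] }  — shift
  I6: { [B → . ) F], [B → . * *], [B → . F d P], [B → . b F P], [F → . ) P], [F → . d B P], [F → d . B P] }  — shift
  I7: { [F → d B . P], [P → . ) d], [P → . *] }  — shift
  I8: { [P → ) . d] }  — shift
  I9: { [P → * .] }  — reduce
  I10: { [F → d B P .] }  — reduce
  I11: { [P → ) d .] }  — reduce
  I12: { [F → ) . P], [P → . ) d], [P → . *] }  — shift
  I13: { [B → b F . P], [P → . ) d], [P → . *] }  — shift
  I14: { [B → b F P .] }  — reduce
  I15: { [F → ) P .] }  — reduce
  I16: { [B → F d . P], [P → . ) d], [P → . *] }  — shift
  I17: { [B → F d P .] }  — reduce
  I18: { [B → * * .] }  — reduce
  I19: { [F → ) . P], [P → ) . d], [P → . ) d], [P → . *] }  — shift
  I20: { [B → ) F .] }  — reduce

Every state is either a pure shift/goto state or contains exactly one complete item and nothing to shift — no conflicts. The grammar is LR(0).

Answer: Yes, the grammar is LR(0)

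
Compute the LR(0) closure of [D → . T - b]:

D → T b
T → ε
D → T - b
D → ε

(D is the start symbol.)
{ [D → . T - b], [T → .] }

Start with: [D → . T - b]
  [D → . T - b] has the dot before T: add [T → .]
No further items can be added.

CLOSURE = { [D → . T - b], [T → .] }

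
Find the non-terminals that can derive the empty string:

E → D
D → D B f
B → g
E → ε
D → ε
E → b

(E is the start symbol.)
A non-terminal is nullable if it can derive ε (the empty string): either it has an ε-production, or it has a production whose right-hand side consists entirely of nullable non-terminals.

ε-productions: E → ε, D → ε
So E, D are immediately nullable.
No further non-terminal can be added: every production for the remaining non-terminals contains a terminal or a non-nullable non-terminal.
Nullable = { 'D', 'E' }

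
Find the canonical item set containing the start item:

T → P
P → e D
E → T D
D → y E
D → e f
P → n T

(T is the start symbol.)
{ [P → . e D], [P → . n T], [T → . P], [T' → . T] }

First, augment the grammar with T' → T
I₀ = CLOSURE({ [T' → . T] }):
  [T' → . T] has the dot before T: add [T → . P]
  [T → . P] has the dot before P: add [P → . e D], [P → . n T]
No further items can be added.

I₀ = { [P → . e D], [P → . n T], [T → . P], [T' → . T] }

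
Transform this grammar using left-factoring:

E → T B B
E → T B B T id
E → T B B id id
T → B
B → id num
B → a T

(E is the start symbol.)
E → T B B E'
E' → ε
E' → T id
E' → id id
T → B
B → id num
B → a T

Left-factoring transforms A → αβ₁ | αβ₂ into A → αA' and A' → β₁ | β₂
(α is the longest common prefix among the alternatives). Repeat until
no nonterminal has two alternatives with a common prefix.

Round 1: E has alternatives sharing prefix 'T B B'. Introduce E': E → T B B E'
  Add: E' → ε
  Add: E' → T id
  Add: E' → id id

No remaining common prefixes — done.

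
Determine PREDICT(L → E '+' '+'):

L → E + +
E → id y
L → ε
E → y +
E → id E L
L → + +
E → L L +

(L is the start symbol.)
{ '+', 'id', 'y' }

PREDICT(L → E '+' '+') = (FIRST(RHS) \ {ε}) ∪ (FOLLOW(L) if ε ∈ FIRST(RHS), i.e. RHS ⇒* ε)
FIRST(E) = { '+', 'id', 'y' }
FIRST(E '+' '+') = { '+', 'id', 'y' }
ε ∉ FIRST(E '+' '+'), so FOLLOW(L) is not added.
PREDICT(L → E '+' '+') = { '+', 'id', 'y' }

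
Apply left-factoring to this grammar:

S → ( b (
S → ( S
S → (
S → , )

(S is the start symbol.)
S → ( S'
S' → b (
S' → S
S' → ε
S → , )

Left-factoring transforms A → αβ₁ | αβ₂ into A → αA' and A' → β₁ | β₂
(α is the longest common prefix among the alternatives). Repeat until
no nonterminal has two alternatives with a common prefix.

Round 1: S has alternatives sharing prefix '('. Introduce S': S → ( S'
  Add: S' → b (
  Add: S' → S
  Add: S' → ε

No remaining common prefixes — done.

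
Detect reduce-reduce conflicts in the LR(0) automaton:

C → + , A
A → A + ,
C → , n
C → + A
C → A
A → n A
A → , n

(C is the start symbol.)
Yes — I11: [A → , n .] vs [C → , n .]

Augment with C' → C and build the canonical LR(0) collection (I0 = CLOSURE({[C' → . C]}), then GOTO on every symbol after a dot until no new states appear). It has 16 states:
  I0: { [A → . , n], [A → . A + ,], [A → . n A], [C → . + , A], [C → . + A], [C → . , n], [C → . A], [C' → . C] }  — shift
  I1: { [A → . , n], [A → . A + ,], [A → . n A], [C → + . , A], [C → + . A] }  — shift
  I2: { [A → , . n], [C → , . n] }  — shift
  I3: { [A → A . + ,], [C → A .] }  — shift, reduce
  I4: { [C' → C .] }  — accept
  I5: { [A → . , n], [A → . A + ,], [A → . n A], [A → n . A] }  — shift
  I6: { [A → , . n] }  — shift
  I7: { [A → A . + ,], [A → n A .] }  — shift, reduce
  I8: { [A → A + . ,] }  — shift
  I9: { [A → A + , .] }  — reduce
  I10: { [A → , n .] }  — reduce
  I11: { [A → , n .], [C → , n .] }  — 2 reduces
  I12: { [A → , . n], [A → . , n], [A → . A + ,], [A → . n A], [C → + , . A] }  — shift
  I13: { [A → A . + ,], [C → + A .] }  — shift, reduce
  I14: { [A → A . + ,], [C → + , A .] }  — shift, reduce
  I15: { [A → , n .], [A → . , n], [A → . A + ,], [A → . n A], [A → n . A] }  — shift, reduce

I11 contains complete items [A → , n .], [C → , n .] — reduce-reduce conflict.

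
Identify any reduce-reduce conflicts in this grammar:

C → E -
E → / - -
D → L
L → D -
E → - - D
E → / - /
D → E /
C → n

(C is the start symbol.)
No reduce-reduce conflicts

A reduce-reduce conflict occurs when an LR(0) state has two complete items [A → α .] and [B → β .] — both call for a reduction, and with no lookahead the parser cannot choose between them.

Augment with C' → C and build the canonical LR(0) collection (I0 = CLOSURE({[C' → . C]}), then GOTO on every symbol after a dot until no new states appear). It has 16 states:
  I0: { [C → . E -], [C → . n], [C' → . C], [E → . - - D], [E → . / - -], [E → . / - /] }  — shift
  I1: { [E → - . - D] }  — shift
  I2: { [E → / . - -], [E → / . - /] }  — shift
  I3: { [C' → C .] }  — accept
  I4: { [C → E . -] }  — shift
  I5: { [C → n .] }  — reduce
  I6: { [C → E - .] }  — reduce
  I7: { [E → / - . -], [E → / - . /] }  — shift
  I8: { [E → / - - .] }  — reduce
  I9: { [E → / - / .] }  — reduce
  I10: { [D → . E /], [D → . L], [E → - - . D], [E → . - - D], [E → . / - -], [E → . / - /], [L → . D -] }  — shift
  I11: { [E → - - D .], [L → D . -] }  — shift, reduce
  I12: { [D → E . /] }  — shift
  I13: { [D → L .] }  — reduce
  I14: { [D → E / .] }  — reduce
  I15: { [L → D - .] }  — reduce

No state contains more than one complete item.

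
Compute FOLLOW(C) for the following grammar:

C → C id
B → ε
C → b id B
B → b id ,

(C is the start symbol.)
{ $, 'id' }

To compute FOLLOW(C), find every occurrence of C on a right-hand side N → α C β: add FIRST(β) \ {ε}, and if β is empty or nullable also add FOLLOW(N). Iterate to a fixed point.

C is the start symbol, so $ ∈ FOLLOW(C).
In C → C id: C is followed by id, add FIRST(id) \ {ε} = { 'id' }

Taking the union: FOLLOW(C) = { $, 'id' }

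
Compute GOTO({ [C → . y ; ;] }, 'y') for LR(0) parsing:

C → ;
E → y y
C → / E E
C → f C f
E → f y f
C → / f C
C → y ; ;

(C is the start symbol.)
GOTO(I, 'y') = CLOSURE({ [A → αX.β] : [A → α.Xβ] ∈ I, X = 'y' })

Items with dot before 'y', with the dot advanced:
  [C → . y ; ;] → [C → y . ; ;]
Closure adds nothing (no advanced item has the dot before a non-terminal).

GOTO = { [C → y . ; ;] }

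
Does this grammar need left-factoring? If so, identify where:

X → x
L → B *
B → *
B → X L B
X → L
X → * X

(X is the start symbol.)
No, left-factoring is not needed

Left-factoring is needed when two productions for the same non-terminal
share a common prefix on the right-hand side.

Productions for X:
  X → x
  X → L
  X → * X
Productions for B:
  B → *
  B → X L B

No common prefixes found.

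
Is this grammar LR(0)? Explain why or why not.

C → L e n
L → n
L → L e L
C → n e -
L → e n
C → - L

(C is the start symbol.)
No. Shift-reduce conflict between [L → n .] and [C → n . e -]

A grammar is LR(0) if no state in the canonical LR(0) collection has:
  - both a shift item (dot before a terminal) and a complete item (shift-reduce conflict), or
  - two or more complete items (reduce-reduce conflict; the accept item [C' → C .] counts as a complete item here).

Augment with C' → C and build the canonical LR(0) collection (I0 = CLOSURE({[C' → . C]}), then GOTO on every symbol after a dot until no new states appear). It has 15 states:
  I0: { [C → . - L], [C → . L e n], [C → . n e -], [C' → . C], [L → . L e L], [L → . e n], [L → . n] }  — shift
  I1: { [C → - . L], [L → . L e L], [L → . e n], [L → . n] }  — shift
  I2: { [C' → C .] }  — accept
  I3: { [C → L . e n], [L → L . e L] }  — shift
  I4: { [L → e . n] }  — shift
  I5: { [C → n . e -], [L → n .] }  — shift, reduce
  I6: { [C → n e . -] }  — shift
  I7: { [C → n e - .] }  — reduce
  I8: { [L → e n .] }  — reduce
  I9: { [C → L e . n], [L → . L e L], [L → . e n], [L → . n], [L → L e . L] }  — shift
  I10: { [L → L . e L], [L → L e L .] }  — shift, reduce
  I11: { [C → L e n .], [L → n .] }  — 2 reduces
  I12: { [L → . L e L], [L → . e n], [L → . n], [L → L e . L] }  — shift
  I13: { [L → n .] }  — reduce
  I14: { [C → - L .], [L → L . e L] }  — shift, reduce

Conflict in state I5:
  Shift-reduce conflict between [L → n .] and [C → n . e -]
So the grammar is NOT LR(0).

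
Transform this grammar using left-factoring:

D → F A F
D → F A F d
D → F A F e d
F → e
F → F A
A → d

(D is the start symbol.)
Left-factoring transforms A → αβ₁ | αβ₂ into A → αA' and A' → β₁ | β₂
(α is the longest common prefix among the alternatives). Repeat until
no nonterminal has two alternatives with a common prefix.

Round 1: D has alternatives sharing prefix 'F A F'. Introduce D': D → F A F D'
  Add: D' → ε
  Add: D' → d
  Add: D' → e d

No remaining common prefixes — done.

Resulting grammar:
D → F A F D'
D' → ε
D' → d
D' → e d
F → e
F → F A
A → d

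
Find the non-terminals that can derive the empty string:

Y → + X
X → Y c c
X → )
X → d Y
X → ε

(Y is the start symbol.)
A non-terminal is nullable if it can derive ε (the empty string): either it has an ε-production, or it has a production whose right-hand side consists entirely of nullable non-terminals.

ε-productions: X → ε
So X is immediately nullable.
No further non-terminal can be added: every production for the remaining non-terminals contains a terminal or a non-nullable non-terminal.
Nullable = { 'X' }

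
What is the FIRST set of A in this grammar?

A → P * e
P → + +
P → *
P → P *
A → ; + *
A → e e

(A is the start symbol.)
{ '*', '+', ';', 'e' }

To compute FIRST(A), examine every production with A on the left-hand side, reading each right-hand side left to right until a non-nullable symbol is reached.

FIRST sets of the other non-terminals involved (by the same procedure, iterated to a fixed point):
  FIRST(P) = { '*', '+' }

From A → P * e:
  - P is a non-terminal: add FIRST(P) \ {ε} = { '*', '+' }
    P is not nullable, so stop
From A → ; + *:
  - ';' is a terminal: add ';' and stop
From A → e e:
  - e is a terminal: add 'e' and stop

Collecting: FIRST(A) = { '*', '+', ';', 'e' }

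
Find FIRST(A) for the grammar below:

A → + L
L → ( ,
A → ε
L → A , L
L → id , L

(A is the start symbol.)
From A → + L:
  - '+' is a terminal: add '+' and stop
From A → ε:
  - ε-production, so ε ∈ FIRST(A)

Collecting: FIRST(A) = { '+', ε }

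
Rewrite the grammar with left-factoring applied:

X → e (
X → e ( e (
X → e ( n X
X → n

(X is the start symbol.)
X → e ( X'
X' → ε
X' → e (
X' → n X
X → n

Left-factoring transforms A → αβ₁ | αβ₂ into A → αA' and A' → β₁ | β₂
(α is the longest common prefix among the alternatives). Repeat until
no nonterminal has two alternatives with a common prefix.

Round 1: X has alternatives sharing prefix 'e ('. Introduce X': X → e ( X'
  Add: X' → ε
  Add: X' → e (
  Add: X' → n X

No remaining common prefixes — done.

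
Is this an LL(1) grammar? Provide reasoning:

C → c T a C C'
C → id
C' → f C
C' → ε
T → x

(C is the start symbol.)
Relevant sets:
  FOLLOW(C') = { $, 'f' }

For C:
  PREDICT(C → c T a C C') = { 'c' }
  PREDICT(C → id) = { 'id' }
For C':
  PREDICT(C' → f C) = { 'f' }
  PREDICT(C' → ε) = { $, 'f' }
T has a single production, so nothing to check there.

Conflict found: Predict set conflict for C': { 'f' }
The grammar is NOT LL(1).

Answer: No. Predict set conflict for C': { 'f' }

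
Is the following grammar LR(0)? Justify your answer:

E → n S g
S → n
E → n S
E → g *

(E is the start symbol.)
A grammar is LR(0) if no state in the canonical LR(0) collection has:
  - both a shift item (dot before a terminal) and a complete item (shift-reduce conflict), or
  - two or more complete items (reduce-reduce conflict; the accept item [E' → E .] counts as a complete item here).

Augment with E' → E and build the canonical LR(0) collection (I0 = CLOSURE({[E' → . E]}), then GOTO on every symbol after a dot until no new states appear). It has 8 states:
  I0: { [E → . g *], [E → . n S g], [E → . n S], [E' → . E] }  — shift
  I1: { [E' → E .] }  — accept
  I2: { [E → g . *] }  — shift
  I3: { [E → n . S g], [E → n . S], [S → . n] }  — shift
  I4: { [E → n S . g], [E → n S .] }  — shift, reduce
  I5: { [S → n .] }  — reduce
  I6: { [E → n S g .] }  — reduce
  I7: { [E → g * .] }  — reduce

Conflict in state I4:
  Shift-reduce conflict between [E → n S .] and [E → n S . g]
So the grammar is NOT LR(0).

Answer: No. Shift-reduce conflict between [E → n S .] and [E → n S . g]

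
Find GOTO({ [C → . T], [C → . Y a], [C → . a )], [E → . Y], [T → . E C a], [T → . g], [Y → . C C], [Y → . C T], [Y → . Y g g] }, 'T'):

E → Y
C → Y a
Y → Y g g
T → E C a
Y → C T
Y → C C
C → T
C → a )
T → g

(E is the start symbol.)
GOTO(I, 'T') = CLOSURE({ [A → αX.β] : [A → α.Xβ] ∈ I, X = 'T' })

Items with dot before 'T', with the dot advanced:
  [C → . T] → [C → T .]
Closure adds nothing (no advanced item has the dot before a non-terminal).

GOTO = { [C → T .] }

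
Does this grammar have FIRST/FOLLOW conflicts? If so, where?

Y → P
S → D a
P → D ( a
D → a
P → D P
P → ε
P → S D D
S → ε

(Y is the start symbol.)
Yes. S → D a with FOLLOW(S) on { 'a' }

A FIRST/FOLLOW conflict occurs when a non-terminal N has a nullable alternative N → β (β ⇒* ε) and another alternative N → α with FIRST(α) ∩ FOLLOW(N) ≠ ∅: on such a lookahead the parser cannot decide between expanding α and letting N vanish via β.

Nullable non-terminals: P, S, Y.
FIRST sets used below: FIRST(D) = { 'a' }, FIRST(S) = { 'a', ε }

P: nullable alternative(s) P → ε; FOLLOW(P) = { $ }
  P → D ( a: FIRST \ {ε} = { 'a' } — disjoint from FOLLOW(P)
  P → D P: FIRST \ {ε} = { 'a' } — disjoint from FOLLOW(P)
  P → ε: FIRST \ {ε} = { } — this is the only nullable alternative, skip
  P → S D D: FIRST \ {ε} = { 'a' } — disjoint from FOLLOW(P)

S: nullable alternative(s) S → ε; FOLLOW(S) = { 'a' }
  S → D a: FIRST \ {ε} = { 'a' } — overlaps FOLLOW(S) on { 'a' }: CONFLICT
  S → ε: FIRST \ {ε} = { } — this is the only nullable alternative, skip
Y has a nullable alternative but only one production, so nothing to check.

D has no nullable alternative, so no FIRST/FOLLOW check is needed there.

So the grammar has 1 FIRST/FOLLOW conflict (marked CONFLICT above).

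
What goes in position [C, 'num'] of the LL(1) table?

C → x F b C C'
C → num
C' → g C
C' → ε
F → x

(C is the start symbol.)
To find M[C, 'num'], we find productions for C where 'num' is in the predict set (PREDICT(N → α) = (FIRST(α) \ {ε}) ∪ (FOLLOW(N) if α ⇒* ε)).

C → x F b C C': PREDICT = { 'x' }
C → num: PREDICT = { 'num' }
  'num' is in predict set, so this production goes in M[C, 'num']

M[C, 'num'] = C → num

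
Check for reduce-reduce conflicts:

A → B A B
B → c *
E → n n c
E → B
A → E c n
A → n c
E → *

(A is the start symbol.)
No reduce-reduce conflicts

Augment with A' → A and build the canonical LR(0) collection (I0 = CLOSURE({[A' → . A]}), then GOTO on every symbol after a dot until no new states appear). It has 15 states:
  I0: { [A → . B A B], [A → . E c n], [A → . n c], [A' → . A], [B → . c *], [E → . *], [E → . B], [E → . n n c] }  — shift
  I1: { [E → * .] }  — reduce
  I2: { [A' → A .] }  — accept
  I3: { [A → . B A B], [A → . E c n], [A → . n c], [A → B . A B], [B → . c *], [E → . *], [E → . B], [E → . n n c], [E → B .] }  — shift, reduce
  I4: { [A → E . c n] }  — shift
  I5: { [B → c . *] }  — shift
  I6: { [A → n . c], [E → n . n c] }  — shift
  I7: { [A → n c .] }  — reduce
  I8: { [E → n n . c] }  — shift
  I9: { [E → n n c .] }  — reduce
  I10: { [B → c * .] }  — reduce
  I11: { [A → E c . n] }  — shift
  I12: { [A → E c n .] }  — reduce
  I13: { [A → B A . B], [B → . c *] }  — shift
  I14: { [A → B A B .] }  — reduce

No state contains more than one complete item.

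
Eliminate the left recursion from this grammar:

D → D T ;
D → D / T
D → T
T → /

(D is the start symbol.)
D is directly left-recursive. The standard transformation for
  A → A α₁ | ... | A α_m | β₁ | ... | β_n
is
  A  → β₁ A' | ... | β_n A'
  A' → α₁ A' | ... | α_m A' | ε

D → T becomes D → T D'
D → D T ; becomes D' → T ; D'
D → D / T becomes D' → / T D'
Add D' → ε

Productions for other non-terminals are unchanged:
  T → /

Resulting grammar:
D → T D'
D' → T ; D'
D' → / T D'
D' → ε
T → /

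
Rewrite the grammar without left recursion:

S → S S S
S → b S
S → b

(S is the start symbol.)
S is directly left-recursive. The standard transformation for
  A → A α₁ | ... | A α_m | β₁ | ... | β_n
is
  A  → β₁ A' | ... | β_n A'
  A' → α₁ A' | ... | α_m A' | ε

S → b S becomes S → b S S'
S → b becomes S → b S'
S → S S S becomes S' → S S S'
Add S' → ε

Resulting grammar:
S → b S S'
S → b S'
S' → S S S'
S' → ε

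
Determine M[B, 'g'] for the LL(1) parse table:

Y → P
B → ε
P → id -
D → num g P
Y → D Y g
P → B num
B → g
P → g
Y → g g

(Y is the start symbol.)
To find M[B, 'g'], we find productions for B where 'g' is in the predict set (PREDICT(N → α) = (FIRST(α) \ {ε}) ∪ (FOLLOW(N) if α ⇒* ε)).

Relevant sets:
  FOLLOW(B) = { 'num' }

B → ε: PREDICT = { 'num' }
B → g: PREDICT = { 'g' }
  'g' is in predict set, so this production goes in M[B, 'g']

M[B, 'g'] = B → g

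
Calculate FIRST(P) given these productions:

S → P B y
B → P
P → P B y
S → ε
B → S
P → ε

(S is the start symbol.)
FIRST sets of the other non-terminals involved (by the same procedure, iterated to a fixed point):
  FIRST(B) = { 'y', ε }

From P → P B y:
  - P is the symbol being defined: contributes nothing new
    P is nullable, so continue to the next symbol
  - B is a non-terminal: add FIRST(B) \ {ε} = { 'y' }
    B is nullable, so continue to the next symbol
  - y is a terminal: add 'y' and stop
From P → ε:
  - ε-production, so ε ∈ FIRST(P)

Collecting: FIRST(P) = { 'y', ε }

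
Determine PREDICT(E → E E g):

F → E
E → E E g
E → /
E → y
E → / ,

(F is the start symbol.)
{ '/', 'y' }

PREDICT(E → E E g) = (FIRST(RHS) \ {ε}) ∪ (FOLLOW(E) if ε ∈ FIRST(RHS), i.e. RHS ⇒* ε)
FIRST(E) = { '/', 'y' }
FIRST(E E g) = { '/', 'y' }
ε ∉ FIRST(E E g), so FOLLOW(E) is not added.
PREDICT(E → E E g) = { '/', 'y' }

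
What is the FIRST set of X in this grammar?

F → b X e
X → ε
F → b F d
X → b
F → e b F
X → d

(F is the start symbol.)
{ 'b', 'd', ε }

To compute FIRST(X), examine every production with X on the left-hand side, reading each right-hand side left to right until a non-nullable symbol is reached.

From X → ε:
  - ε-production, so ε ∈ FIRST(X)
From X → b:
  - b is a terminal: add 'b' and stop
From X → d:
  - d is a terminal: add 'd' and stop

Collecting: FIRST(X) = { 'b', 'd', ε }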